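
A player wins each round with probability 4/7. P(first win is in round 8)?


Geometric: P(X=8) = (1-p)^(k-1)×p = (3/7)^7×4/7 = 8748/5764801

P(X=8) = 8748/5764801 ≈ 0.15%


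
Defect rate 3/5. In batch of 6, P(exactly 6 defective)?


Binomial: P(X=6) = C(6,6)×p^6×(1-p)^0
= 1 × 729/15625 × 1 = 729/15625

P(X=6) = 729/15625 ≈ 4.67%


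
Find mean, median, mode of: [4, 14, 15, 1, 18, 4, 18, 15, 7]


Sorted: [1, 4, 4, 7, 14, 15, 15, 18, 18]
Mean = 96/9 = 32/3
Median = 14
Freq: {4: 2, 14: 1, 15: 2, 1: 1, 18: 2, 7: 1}
Mode: [4, 15, 18]

Mean=32/3, Median=14, Mode=[4, 15, 18]


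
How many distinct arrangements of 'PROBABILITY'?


Letters: 11, freq: {'P': 1, 'R': 1, 'O': 1, 'B': 2, 'A': 1, 'I': 2, 'L': 1, 'T': 1, 'Y': 1}
11!/(1!×1!×1!×2!×1!×2!×1!×1!×1!) = 39916800/4 = 9979200

9979200


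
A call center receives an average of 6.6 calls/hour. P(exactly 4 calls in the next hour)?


Poisson(λ=6.6): P(X=4) = e^(-λ)×λ^k/k!
= e^(-6.6) × 6.6^4 / 4!
≈ 0.001360368038 × 1897.4736 / 24 ≈ 0.107553

P(X=4) ≈ 0.107553 ≈ 10.76%


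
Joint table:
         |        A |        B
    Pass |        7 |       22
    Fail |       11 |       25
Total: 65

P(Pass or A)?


P(Pass∨A) = P(Pass) + P(A) - P(Pass∧A)
= (29 + 18 - 7)/65 = 40/65 = 8/13

P = 8/13 ≈ 61.54%


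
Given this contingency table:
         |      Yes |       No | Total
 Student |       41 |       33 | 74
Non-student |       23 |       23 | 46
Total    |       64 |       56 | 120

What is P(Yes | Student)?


P(Yes | Student) = 41/(41+33) = 41/74

P(Yes|Student) = 41/74 ≈ 55.41%


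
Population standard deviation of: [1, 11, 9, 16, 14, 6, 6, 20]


Mean = 83/8
  (1-83/8)²=5625/64
  (11-83/8)²=25/64
  (9-83/8)²=121/64
  (16-83/8)²=2025/64
  (14-83/8)²=841/64
  (6-83/8)²=1225/64
  (6-83/8)²=1225/64
  (20-83/8)²=5929/64
Σ(x-μ)² = 2127/8
σ² = (2127/8)/8 = 2127/64

σ = √(2127/64) ≈ 5.7649


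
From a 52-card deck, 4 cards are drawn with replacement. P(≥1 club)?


P(not a club) = 39/52 = 3/4
P(none in 4 draws) = (3/4)^4 = 81/256
P(≥1 club) = 1 - 81/256 = 175/256

P = 175/256 ≈ 68.36%


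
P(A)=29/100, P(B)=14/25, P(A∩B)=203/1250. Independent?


P(A)×P(B) = 203/1250
P(A∩B) = 203/1250
Equal ✓ → Independent

Yes, independent


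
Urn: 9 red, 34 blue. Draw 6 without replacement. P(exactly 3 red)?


Hypergeometric: C(9,3)×C(34,3)/C(43,6)
= 84×5984/6096454 = 35904/435461

P(X=3) = 35904/435461 ≈ 8.25%


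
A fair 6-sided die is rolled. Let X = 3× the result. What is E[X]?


E[die] = (1+6)/2 = 7/2
E[X] = 3 × 7/2 = 21/2

E[X] = 21/2


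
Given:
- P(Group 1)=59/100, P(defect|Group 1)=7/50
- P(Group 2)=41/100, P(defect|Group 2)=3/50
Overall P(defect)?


P(B) = Σ P(B|Aᵢ)×P(Aᵢ)
  7/50×59/100 = 413/5000
  3/50×41/100 = 123/5000
Sum = 67/625

P(defect) = 67/625 ≈ 10.72%


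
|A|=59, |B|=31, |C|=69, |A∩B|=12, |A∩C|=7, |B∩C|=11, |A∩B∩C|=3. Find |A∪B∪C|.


|A∪B∪C| = 59+31+69-12-7-11+3 = 132

|A∪B∪C| = 132


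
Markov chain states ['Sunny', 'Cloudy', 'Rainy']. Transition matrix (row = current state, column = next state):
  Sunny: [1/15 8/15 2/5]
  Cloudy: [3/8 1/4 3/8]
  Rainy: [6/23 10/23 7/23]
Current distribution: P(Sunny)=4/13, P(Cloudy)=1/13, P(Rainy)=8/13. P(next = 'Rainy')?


P(next=Rainy) = Σᵢ P(now=i)×P(i→Rainy)
= 4/13×2/5 + 1/13×3/8 + 8/13×7/23
= 8/65 + 3/104 + 56/299 = 4057/11960

P = 4057/11960 ≈ 0.3392


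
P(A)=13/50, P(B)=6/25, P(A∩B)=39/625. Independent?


P(A)×P(B) = 39/625
P(A∩B) = 39/625
Equal ✓ → Independent

Yes, independent


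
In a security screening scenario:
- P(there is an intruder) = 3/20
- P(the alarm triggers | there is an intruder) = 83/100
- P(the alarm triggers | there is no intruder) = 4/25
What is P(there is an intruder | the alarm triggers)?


Using Bayes' theorem:
P(A|B) = P(B|A)·P(A) / P(B)

P(the alarm triggers) = 83/100 × 3/20 + 4/25 × 17/20
= 249/2000 + 17/125 = 521/2000

P(there is an intruder|the alarm triggers) = (249/2000) / (521/2000) = 249/521

P(there is an intruder|the alarm triggers) = 249/521 ≈ 47.79%


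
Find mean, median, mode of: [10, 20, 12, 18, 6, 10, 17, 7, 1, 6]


Sorted: [1, 6, 6, 7, 10, 10, 12, 17, 18, 20]
Mean = 107/10
Median = 10
Freq: {10: 2, 20: 1, 12: 1, 18: 1, 6: 2, 17: 1, 7: 1, 1: 1}
Mode: [6, 10]

Mean=107/10, Median=10, Mode=[6, 10]


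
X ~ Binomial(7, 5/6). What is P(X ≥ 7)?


P(X ≥ 7) = Σ P(X=i) for i=7..7
P(X=7) = 78125/279936
Sum = 78125/279936

P(X ≥ 7) = 78125/279936 ≈ 27.91%


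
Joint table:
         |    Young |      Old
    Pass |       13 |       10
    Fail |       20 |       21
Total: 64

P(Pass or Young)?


P(Pass∨Young) = P(Pass) + P(Young) - P(Pass∧Young)
= (23 + 33 - 13)/64 = 43/64

P = 43/64 ≈ 67.19%


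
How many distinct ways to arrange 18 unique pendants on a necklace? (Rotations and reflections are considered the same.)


Free circular arrangements: rotations and reflections both identified.
(n-1)!/2 = 17!/2 = 355687428096000/2 = 177843714048000

177843714048000


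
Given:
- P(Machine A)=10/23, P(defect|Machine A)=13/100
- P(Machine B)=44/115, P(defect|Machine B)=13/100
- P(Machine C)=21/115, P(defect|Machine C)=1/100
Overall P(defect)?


P(B) = Σ P(B|Aᵢ)×P(Aᵢ)
  13/100×10/23 = 13/230
  13/100×44/115 = 143/2875
  1/100×21/115 = 21/11500
Sum = 1243/11500

P(defect) = 1243/11500 ≈ 10.81%


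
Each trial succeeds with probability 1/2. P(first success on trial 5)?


Geometric: P(X=5) = (1-p)^(k-1)×p = (1/2)^4×1/2 = 1/32

P(X=5) = 1/32 ≈ 3.12%


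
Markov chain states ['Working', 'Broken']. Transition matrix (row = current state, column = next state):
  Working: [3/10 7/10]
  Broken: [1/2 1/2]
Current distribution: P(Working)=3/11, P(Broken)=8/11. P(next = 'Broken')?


P(next=Broken) = Σᵢ P(now=i)×P(i→Broken)
= 3/11×7/10 + 8/11×1/2
= 21/110 + 4/11 = 61/110

P = 61/110 ≈ 0.5545


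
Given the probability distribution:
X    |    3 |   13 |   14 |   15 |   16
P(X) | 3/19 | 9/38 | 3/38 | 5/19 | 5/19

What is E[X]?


E[X] = Σ x·P(X=x)
= (3)×(3/19) + (13)×(9/38) + (14)×(3/38) + (15)×(5/19) + (16)×(5/19)
= 487/38

E[X] = 487/38


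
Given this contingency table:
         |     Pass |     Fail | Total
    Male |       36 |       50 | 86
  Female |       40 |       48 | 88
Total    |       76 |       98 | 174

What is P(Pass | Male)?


P(Pass | Male) = 36/(36+50) = 36/86 = 18/43

P(Pass|Male) = 18/43 ≈ 41.86%


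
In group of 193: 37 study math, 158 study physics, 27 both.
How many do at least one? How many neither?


|A∪B| = 37+158-27 = 168
Neither = 193-168 = 25

At least one: 168; Neither: 25


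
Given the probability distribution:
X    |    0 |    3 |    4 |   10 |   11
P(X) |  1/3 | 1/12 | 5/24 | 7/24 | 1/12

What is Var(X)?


E[X] = 59/12
E[X²] = 130/3
Var(X) = E[X²] - (E[X])² = 130/3 - 3481/144 = 2759/144

Var(X) = 2759/144 ≈ 19.1597


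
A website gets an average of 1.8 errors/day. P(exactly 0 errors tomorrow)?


Poisson(λ=1.8): P(X=0) = e^(-λ)×λ^k/k!
= e^(-1.8) × 1.8^0 / 0!
≈ 0.1652988882 × 1 / 1 ≈ 0.165299

P(X=0) ≈ 0.165299 ≈ 16.53%


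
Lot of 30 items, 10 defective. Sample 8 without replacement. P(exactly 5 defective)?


Hypergeometric: C(10,5)×C(20,3)/C(30,8)
= 252×1140/5852925 = 2128/43355

P(X=5) = 2128/43355 ≈ 4.91%


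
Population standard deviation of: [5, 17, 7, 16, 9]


Mean = 54/5
  (5-54/5)²=841/25
  (17-54/5)²=961/25
  (7-54/5)²=361/25
  (16-54/5)²=676/25
  (9-54/5)²=81/25
Σ(x-μ)² = 584/5
σ² = (584/5)/5 = 584/25

σ = √(584/25) ≈ 4.8332


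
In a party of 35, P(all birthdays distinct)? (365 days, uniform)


P(all different) = Π(365-i)/365 for i=0..34
= (365/365)×(364/365)×...×(331/365)
= 0.185617

P ≈ 0.1856 ≈ 18.56%


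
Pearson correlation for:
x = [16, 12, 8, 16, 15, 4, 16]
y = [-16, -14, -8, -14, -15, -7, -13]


n=7, Σx=87, Σy=-87, Σxy=-1173, Σx²=1217, Σy²=1155
r = (7×(-1173) - 87×(-87))/√((7×1217 - 87²)(7×1155 - (-87)²))
= -642/√(950×516) = -642/√490200 ≈ -642/700.1428 ≈ -0.9170

r ≈ -0.9170


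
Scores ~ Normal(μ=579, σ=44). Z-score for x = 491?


z = (x - μ)/σ = (491 - 579)/44 = -2.0

z = -2.0


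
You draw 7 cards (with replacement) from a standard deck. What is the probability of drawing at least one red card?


P(not a red card) = 26/52 = 1/2
P(none in 7 draws) = (1/2)^7 = 1/128
P(≥1 red card) = 1 - 1/128 = 127/128

P = 127/128 ≈ 99.22%


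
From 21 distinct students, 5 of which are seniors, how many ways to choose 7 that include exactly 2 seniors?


Choose 2 of the 5 seniors and 5 of the other 16 students:
C(5,2)×C(16,5) = 10×4368 = 43680

43680


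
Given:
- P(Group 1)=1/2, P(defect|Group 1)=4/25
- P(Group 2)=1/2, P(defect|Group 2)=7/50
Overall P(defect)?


P(B) = Σ P(B|Aᵢ)×P(Aᵢ)
  4/25×1/2 = 2/25
  7/50×1/2 = 7/100
Sum = 3/20

P(defect) = 3/20 ≈ 15.00%


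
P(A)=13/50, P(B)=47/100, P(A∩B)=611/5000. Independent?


P(A)×P(B) = 611/5000
P(A∩B) = 611/5000
Equal ✓ → Independent

Yes, independent


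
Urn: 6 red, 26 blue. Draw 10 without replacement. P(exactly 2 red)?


Hypergeometric: C(6,2)×C(26,8)/C(32,10)
= 15×1562275/64512240 = 5225/14384

P(X=2) = 5225/14384 ≈ 36.33%


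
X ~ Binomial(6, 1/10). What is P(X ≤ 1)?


P(X ≤ 1) = Σ P(X=i) for i=0..1
P(X=0) = 531441/1000000
P(X=1) = 177147/500000
Sum = 177147/200000

P(X ≤ 1) = 177147/200000 ≈ 88.57%


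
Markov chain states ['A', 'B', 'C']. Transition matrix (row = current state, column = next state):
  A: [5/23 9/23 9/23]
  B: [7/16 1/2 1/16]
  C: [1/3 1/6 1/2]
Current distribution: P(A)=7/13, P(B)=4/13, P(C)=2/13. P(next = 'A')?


P(next=A) = Σᵢ P(now=i)×P(i→A)
= 7/13×5/23 + 4/13×7/16 + 2/13×1/3
= 35/299 + 7/52 + 2/39 = 1087/3588

P = 1087/3588 ≈ 0.3030


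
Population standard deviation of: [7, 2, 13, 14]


Mean = 36/4 = 9
  (7-9)²=4
  (2-9)²=49
  (13-9)²=16
  (14-9)²=25
Σ(x-μ)² = 94
σ² = 94/4 = 47/2

σ = √(47/2) ≈ 4.8477


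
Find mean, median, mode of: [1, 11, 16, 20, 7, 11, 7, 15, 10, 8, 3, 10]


Sorted: [1, 3, 7, 7, 8, 10, 10, 11, 11, 15, 16, 20]
Mean = 119/12
Median = 10
Freq: {1: 1, 11: 2, 16: 1, 20: 1, 7: 2, 15: 1, 10: 2, 8: 1, 3: 1}
Mode: [7, 10, 11]

Mean=119/12, Median=10, Mode=[7, 10, 11]


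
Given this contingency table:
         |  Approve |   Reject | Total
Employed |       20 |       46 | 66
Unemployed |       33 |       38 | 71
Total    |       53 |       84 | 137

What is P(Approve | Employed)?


P(Approve | Employed) = 20/(20+46) = 20/66 = 10/33

P(Approve|Employed) = 10/33 ≈ 30.30%


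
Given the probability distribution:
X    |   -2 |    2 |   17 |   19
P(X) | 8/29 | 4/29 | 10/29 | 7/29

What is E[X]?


E[X] = Σ x·P(X=x)
= (-2)×(8/29) + (2)×(4/29) + (17)×(10/29) + (19)×(7/29)
= 295/29

E[X] = 295/29


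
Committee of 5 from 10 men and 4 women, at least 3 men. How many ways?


Count by #men:
  3M,2W: C(10,3)×C(4,2)=720
  4M,1W: C(10,4)×C(4,1)=840
  5M,0W: C(10,5)×C(4,0)=252
Total = 1812

1812


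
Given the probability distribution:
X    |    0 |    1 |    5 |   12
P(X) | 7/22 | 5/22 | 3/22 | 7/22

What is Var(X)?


E[X] = 52/11
E[X²] = 544/11
Var(X) = E[X²] - (E[X])² = 544/11 - 2704/121 = 3280/121

Var(X) = 3280/121 ≈ 27.1074


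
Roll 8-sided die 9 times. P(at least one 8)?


P(no 8)^9 = (7/8)^9 = 40353607/134217728
P(≥1) = 1 - 40353607/134217728 = 93864121/134217728

P = 93864121/134217728 ≈ 69.93%


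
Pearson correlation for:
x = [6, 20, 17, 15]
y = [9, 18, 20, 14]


n=4, Σx=58, Σy=61, Σxy=964, Σx²=950, Σy²=1001
r = (4×964 - 58×61)/√((4×950 - 58²)(4×1001 - 61²))
= 318/√(436×283) = 318/√123388 ≈ 318/351.2663 ≈ 0.9053

r ≈ 0.9053


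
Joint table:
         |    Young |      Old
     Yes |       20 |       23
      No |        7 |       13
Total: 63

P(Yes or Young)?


P(Yes∨Young) = P(Yes) + P(Young) - P(Yes∧Young)
= (43 + 27 - 20)/63 = 50/63

P = 50/63 ≈ 79.37%


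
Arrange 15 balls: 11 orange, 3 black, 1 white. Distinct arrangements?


15!/(11!×3!×1!) = 5460

5460


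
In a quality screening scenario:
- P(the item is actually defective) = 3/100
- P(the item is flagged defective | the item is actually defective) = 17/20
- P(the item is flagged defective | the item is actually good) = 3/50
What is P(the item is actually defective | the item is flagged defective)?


Using Bayes' theorem:
P(A|B) = P(B|A)·P(A) / P(B)

P(the item is flagged defective) = 17/20 × 3/100 + 3/50 × 97/100
= 51/2000 + 291/5000 = 837/10000

P(the item is actually defective|the item is flagged defective) = (51/2000) / (837/10000) = 85/279

P(the item is actually defective|the item is flagged defective) = 85/279 ≈ 30.47%


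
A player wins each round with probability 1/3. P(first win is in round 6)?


Geometric: P(X=6) = (1-p)^(k-1)×p = (2/3)^5×1/3 = 32/729

P(X=6) = 32/729 ≈ 4.39%


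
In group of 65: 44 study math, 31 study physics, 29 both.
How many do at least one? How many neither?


|A∪B| = 44+31-29 = 46
Neither = 65-46 = 19

At least one: 46; Neither: 19


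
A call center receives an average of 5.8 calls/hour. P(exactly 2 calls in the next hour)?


Poisson(λ=5.8): P(X=2) = e^(-λ)×λ^k/k!
= e^(-5.8) × 5.8^2 / 2!
≈ 0.003027554745 × 33.64 / 2 ≈ 0.050923

P(X=2) ≈ 0.050923 ≈ 5.09%


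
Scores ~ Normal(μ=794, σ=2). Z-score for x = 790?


z = (x - μ)/σ = (790 - 794)/2 = -2.0

z = -2.0


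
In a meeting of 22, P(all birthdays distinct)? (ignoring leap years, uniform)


P(all different) = Π(365-i)/365 for i=0..21
= (365/365)×(364/365)×...×(344/365)
= 0.524305

P ≈ 0.5243 ≈ 52.43%


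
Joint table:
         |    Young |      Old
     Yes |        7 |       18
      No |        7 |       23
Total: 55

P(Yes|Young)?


P(Yes|Young) = 7/(7+7) = 7/14 = 1/2

P = 1/2 ≈ 50.00%


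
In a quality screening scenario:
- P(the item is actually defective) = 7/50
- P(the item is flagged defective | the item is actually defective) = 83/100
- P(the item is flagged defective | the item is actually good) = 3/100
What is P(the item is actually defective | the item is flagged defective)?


Using Bayes' theorem:
P(A|B) = P(B|A)·P(A) / P(B)

P(the item is flagged defective) = 83/100 × 7/50 + 3/100 × 43/50
= 581/5000 + 129/5000 = 71/500

P(the item is actually defective|the item is flagged defective) = (581/5000) / (71/500) = 581/710

P(the item is actually defective|the item is flagged defective) = 581/710 ≈ 81.83%


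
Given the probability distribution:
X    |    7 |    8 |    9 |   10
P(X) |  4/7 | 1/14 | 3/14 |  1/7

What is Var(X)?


E[X] = 111/14
E[X²] = 899/14
Var(X) = E[X²] - (E[X])² = 899/14 - 12321/196 = 265/196

Var(X) = 265/196 ≈ 1.3520


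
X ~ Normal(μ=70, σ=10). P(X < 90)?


z = (90-70)/10 = 2.0
P(Z < 2.0) = 0.9772

P(X < 90) ≈ 0.9772


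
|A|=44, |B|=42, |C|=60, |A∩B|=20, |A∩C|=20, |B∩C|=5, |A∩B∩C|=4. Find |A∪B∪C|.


|A∪B∪C| = 44+42+60-20-20-5+4 = 105

|A∪B∪C| = 105


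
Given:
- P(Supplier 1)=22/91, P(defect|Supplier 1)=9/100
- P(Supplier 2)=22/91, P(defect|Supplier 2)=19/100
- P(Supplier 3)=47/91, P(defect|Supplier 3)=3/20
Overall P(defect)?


P(B) = Σ P(B|Aᵢ)×P(Aᵢ)
  9/100×22/91 = 99/4550
  19/100×22/91 = 209/4550
  3/20×47/91 = 141/1820
Sum = 1321/9100

P(defect) = 1321/9100 ≈ 14.52%


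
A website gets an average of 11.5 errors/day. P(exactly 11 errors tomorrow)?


Poisson(λ=11.5): P(X=11) = e^(-λ)×λ^k/k!
= e^(-11.5) × 11.5^11 / 11!
≈ 1.01300936e-05 × 465239139606 / 39916800 ≈ 0.118068

P(X=11) ≈ 0.118068 ≈ 11.81%


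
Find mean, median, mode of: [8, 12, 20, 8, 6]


Sorted: [6, 8, 8, 12, 20]
Mean = 54/5
Median = 8
Freq: {8: 2, 12: 1, 20: 1, 6: 1}
Mode: [8]

Mean=54/5, Median=8, Mode=8


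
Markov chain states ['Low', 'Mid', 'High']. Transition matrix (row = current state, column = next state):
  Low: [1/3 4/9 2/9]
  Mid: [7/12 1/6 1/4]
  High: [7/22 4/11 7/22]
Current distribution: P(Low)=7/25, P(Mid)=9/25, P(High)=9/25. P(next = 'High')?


P(next=High) = Σᵢ P(now=i)×P(i→High)
= 7/25×2/9 + 9/25×1/4 + 9/25×7/22
= 14/225 + 9/100 + 63/550 = 2641/9900

P = 2641/9900 ≈ 0.2668


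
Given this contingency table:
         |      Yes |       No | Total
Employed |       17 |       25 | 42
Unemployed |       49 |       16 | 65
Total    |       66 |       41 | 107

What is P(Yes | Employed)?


P(Yes | Employed) = 17/(17+25) = 17/42

P(Yes|Employed) = 17/42 ≈ 40.48%


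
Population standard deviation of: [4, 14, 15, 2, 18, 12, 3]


Mean = 68/7
  (4-68/7)²=1600/49
  (14-68/7)²=900/49
  (15-68/7)²=1369/49
  (2-68/7)²=2916/49
  (18-68/7)²=3364/49
  (12-68/7)²=256/49
  (3-68/7)²=2209/49
Σ(x-μ)² = 1802/7
σ² = (1802/7)/7 = 1802/49

σ = √(1802/49) ≈ 6.0643


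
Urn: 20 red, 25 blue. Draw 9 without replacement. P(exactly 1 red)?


Hypergeometric: C(20,1)×C(25,8)/C(45,9)
= 20×1081575/886163135 = 20700/848003

P(X=1) = 20700/848003 ≈ 2.44%


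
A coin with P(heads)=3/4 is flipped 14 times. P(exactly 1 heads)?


Binomial: P(X=1) = C(14,1)×p^1×(1-p)^13
= 14 × 3/4 × 1/67108864 = 21/134217728

P(X=1) = 21/134217728 ≈ 0.00%


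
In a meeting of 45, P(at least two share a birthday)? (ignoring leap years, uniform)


P(all different) = Π(365-i)/365 for i=0..44
= 0.059024
P(match) = 1 - 0.059024 = 0.940976

P ≈ 0.9410 ≈ 94.10%


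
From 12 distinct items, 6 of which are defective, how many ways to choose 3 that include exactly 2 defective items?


Choose 2 of the 6 defective items and 1 of the other 6 items:
C(6,2)×C(6,1) = 15×6 = 90

90


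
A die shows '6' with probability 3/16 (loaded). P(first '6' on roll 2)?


Geometric: P(X=2) = (1-p)^(k-1)×p = (13/16)^1×3/16 = 39/256

P(X=2) = 39/256 ≈ 15.23%


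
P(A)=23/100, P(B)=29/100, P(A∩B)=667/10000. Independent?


P(A)×P(B) = 667/10000
P(A∩B) = 667/10000
Equal ✓ → Independent

Yes, independent


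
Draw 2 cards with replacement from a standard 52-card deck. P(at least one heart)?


P(not a heart) = 39/52 = 3/4
P(none in 2 draws) = (3/4)^2 = 9/16
P(≥1 heart) = 1 - 9/16 = 7/16

P = 7/16 ≈ 43.75%


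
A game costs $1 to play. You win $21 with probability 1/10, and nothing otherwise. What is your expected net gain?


E[gain] = (21-1)×1/10 + (-1)×9/10
= 2 - 9/10 = 11/10

Expected net gain = $11/10 ≈ $1.10


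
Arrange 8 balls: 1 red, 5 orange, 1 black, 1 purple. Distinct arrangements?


8!/(1!×5!×1!×1!) = 336

336


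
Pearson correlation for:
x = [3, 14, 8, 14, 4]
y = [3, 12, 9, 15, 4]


n=5, Σx=43, Σy=43, Σxy=475, Σx²=481, Σy²=475
r = (5×475 - 43×43)/√((5×481 - 43²)(5×475 - 43²))
= 526/√(556×526) = 526/√292456 ≈ 526/540.7920 ≈ 0.9726

r ≈ 0.9726


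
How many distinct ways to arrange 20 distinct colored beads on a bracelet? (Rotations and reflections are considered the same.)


Free circular arrangements: rotations and reflections both identified.
(n-1)!/2 = 19!/2 = 121645100408832000/2 = 60822550204416000

60822550204416000


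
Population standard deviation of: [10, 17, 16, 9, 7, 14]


Mean = 73/6
  (10-73/6)²=169/36
  (17-73/6)²=841/36
  (16-73/6)²=529/36
  (9-73/6)²=361/36
  (7-73/6)²=961/36
  (14-73/6)²=121/36
Σ(x-μ)² = 497/6
σ² = (497/6)/6 = 497/36

σ = √(497/36) ≈ 3.7156


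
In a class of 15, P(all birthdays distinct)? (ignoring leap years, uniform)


P(all different) = Π(365-i)/365 for i=0..14
= (365/365)×(364/365)×...×(351/365)
= 0.747099

P ≈ 0.7471 ≈ 74.71%


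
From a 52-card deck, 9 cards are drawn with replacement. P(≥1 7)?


P(not a 7) = 48/52 = 12/13
P(none in 9 draws) = (12/13)^9 = 5159780352/10604499373
P(≥1 7) = 1 - 5159780352/10604499373 = 5444719021/10604499373

P = 5444719021/10604499373 ≈ 51.34%


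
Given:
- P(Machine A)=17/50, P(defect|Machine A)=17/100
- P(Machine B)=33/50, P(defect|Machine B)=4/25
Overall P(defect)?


P(B) = Σ P(B|Aᵢ)×P(Aᵢ)
  17/100×17/50 = 289/5000
  4/25×33/50 = 66/625
Sum = 817/5000

P(defect) = 817/5000 ≈ 16.34%


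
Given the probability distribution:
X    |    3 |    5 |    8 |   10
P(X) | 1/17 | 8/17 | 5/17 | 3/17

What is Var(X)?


E[X] = 113/17
E[X²] = 829/17
Var(X) = E[X²] - (E[X])² = 829/17 - 12769/289 = 1324/289

Var(X) = 1324/289 ≈ 4.5813


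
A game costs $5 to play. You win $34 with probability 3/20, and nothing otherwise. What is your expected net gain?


E[gain] = (34-5)×3/20 + (-5)×17/20
= 87/20 - 17/4 = 1/10

Expected net gain = $1/10 ≈ $0.10


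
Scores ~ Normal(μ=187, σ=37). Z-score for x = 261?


z = (x - μ)/σ = (261 - 187)/37 = 2.0

z = 2.0


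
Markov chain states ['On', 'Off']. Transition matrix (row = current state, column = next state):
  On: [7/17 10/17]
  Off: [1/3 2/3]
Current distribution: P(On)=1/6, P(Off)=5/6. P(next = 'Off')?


P(next=Off) = Σᵢ P(now=i)×P(i→Off)
= 1/6×10/17 + 5/6×2/3
= 5/51 + 5/9 = 100/153

P = 100/153 ≈ 0.6536


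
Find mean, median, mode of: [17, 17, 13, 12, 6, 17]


Sorted: [6, 12, 13, 17, 17, 17]
Mean = 82/6 = 41/3
Median = 15
Freq: {17: 3, 13: 1, 12: 1, 6: 1}
Mode: [17]

Mean=41/3, Median=15, Mode=17


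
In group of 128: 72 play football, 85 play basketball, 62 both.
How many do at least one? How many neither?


|A∪B| = 72+85-62 = 95
Neither = 128-95 = 33

At least one: 95; Neither: 33


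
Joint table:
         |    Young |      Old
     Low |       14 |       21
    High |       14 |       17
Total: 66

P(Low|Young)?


P(Low|Young) = 14/(14+14) = 14/28 = 1/2

P = 1/2 ≈ 50.00%


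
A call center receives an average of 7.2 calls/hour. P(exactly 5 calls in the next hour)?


Poisson(λ=7.2): P(X=5) = e^(-λ)×λ^k/k!
= e^(-7.2) × 7.2^5 / 5!
≈ 0.0007465858084 × 19349.17632 / 120 ≈ 0.120382

P(X=5) ≈ 0.120382 ≈ 12.04%


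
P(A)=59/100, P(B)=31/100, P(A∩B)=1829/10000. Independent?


P(A)×P(B) = 1829/10000
P(A∩B) = 1829/10000
Equal ✓ → Independent

Yes, independent


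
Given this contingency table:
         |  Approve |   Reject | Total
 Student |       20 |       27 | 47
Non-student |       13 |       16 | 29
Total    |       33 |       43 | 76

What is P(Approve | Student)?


P(Approve | Student) = 20/(20+27) = 20/47

P(Approve|Student) = 20/47 ≈ 42.55%


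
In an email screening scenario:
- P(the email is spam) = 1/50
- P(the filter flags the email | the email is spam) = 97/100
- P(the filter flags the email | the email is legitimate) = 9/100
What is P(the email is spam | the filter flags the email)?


Using Bayes' theorem:
P(A|B) = P(B|A)·P(A) / P(B)

P(the filter flags the email) = 97/100 × 1/50 + 9/100 × 49/50
= 97/5000 + 441/5000 = 269/2500

P(the email is spam|the filter flags the email) = (97/5000) / (269/2500) = 97/538

P(the email is spam|the filter flags the email) = 97/538 ≈ 18.03%


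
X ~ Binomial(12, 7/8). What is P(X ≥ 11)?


P(X ≥ 11) = Σ P(X=i) for i=11..12
P(X=11) = 5931980229/17179869184
P(X=12) = 13841287201/68719476736
Sum = 37569208117/68719476736

P(X ≥ 11) = 37569208117/68719476736 ≈ 54.67%


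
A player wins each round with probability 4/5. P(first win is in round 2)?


Geometric: P(X=2) = (1-p)^(k-1)×p = (1/5)^1×4/5 = 4/25

P(X=2) = 4/25 ≈ 16.00%


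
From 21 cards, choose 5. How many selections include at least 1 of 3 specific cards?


Complement: C(21,5) - C(18,5) = 20349 - 8568 = 11781

11781


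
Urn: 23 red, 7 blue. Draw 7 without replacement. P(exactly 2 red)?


Hypergeometric: C(23,2)×C(7,5)/C(30,7)
= 253×21/2035800 = 1771/678600

P(X=2) = 1771/678600 ≈ 0.26%


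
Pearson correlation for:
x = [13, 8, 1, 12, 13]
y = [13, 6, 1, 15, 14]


n=5, Σx=47, Σy=49, Σxy=580, Σx²=547, Σy²=627
r = (5×580 - 47×49)/√((5×547 - 47²)(5×627 - 49²))
= 597/√(526×734) = 597/√386084 ≈ 597/621.3566 ≈ 0.9608

r ≈ 0.9608


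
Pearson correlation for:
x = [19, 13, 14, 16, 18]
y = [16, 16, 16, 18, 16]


n=5, Σx=80, Σy=82, Σxy=1312, Σx²=1306, Σy²=1348
r = (5×1312 - 80×82)/√((5×1306 - 80²)(5×1348 - 82²))
= 0/√(130×16) = 0/√2080 ≈ 0/45.6070 ≈ 0.0000

r ≈ 0.0000


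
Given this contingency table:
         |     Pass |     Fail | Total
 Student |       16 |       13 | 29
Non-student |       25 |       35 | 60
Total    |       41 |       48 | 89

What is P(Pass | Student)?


P(Pass | Student) = 16/(16+13) = 16/29

P(Pass|Student) = 16/29 ≈ 55.17%


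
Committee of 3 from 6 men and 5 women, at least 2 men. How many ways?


Count by #men:
  2M,1W: C(6,2)×C(5,1)=75
  3M,0W: C(6,3)×C(5,0)=20
Total = 95

95


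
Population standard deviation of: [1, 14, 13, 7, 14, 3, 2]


Mean = 54/7
  (1-54/7)²=2209/49
  (14-54/7)²=1936/49
  (13-54/7)²=1369/49
  (7-54/7)²=25/49
  (14-54/7)²=1936/49
  (3-54/7)²=1089/49
  (2-54/7)²=1600/49
Σ(x-μ)² = 1452/7
σ² = (1452/7)/7 = 1452/49

σ = √(1452/49) ≈ 5.4436


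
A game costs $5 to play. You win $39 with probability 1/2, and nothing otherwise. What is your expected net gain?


E[gain] = (39-5)×1/2 + (-5)×1/2
= 17 - 5/2 = 29/2

Expected net gain = $29/2 ≈ $14.50


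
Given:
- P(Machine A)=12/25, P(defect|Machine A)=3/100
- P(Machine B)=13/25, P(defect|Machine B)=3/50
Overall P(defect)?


P(B) = Σ P(B|Aᵢ)×P(Aᵢ)
  3/100×12/25 = 9/625
  3/50×13/25 = 39/1250
Sum = 57/1250

P(defect) = 57/1250 ≈ 4.56%


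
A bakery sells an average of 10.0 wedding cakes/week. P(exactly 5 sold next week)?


Poisson(λ=10.0): P(X=5) = e^(-λ)×λ^k/k!
= e^(-10.0) × 10.0^5 / 5!
≈ 4.539992976e-05 × 100000 / 120 ≈ 0.037833

P(X=5) ≈ 0.037833 ≈ 3.78%


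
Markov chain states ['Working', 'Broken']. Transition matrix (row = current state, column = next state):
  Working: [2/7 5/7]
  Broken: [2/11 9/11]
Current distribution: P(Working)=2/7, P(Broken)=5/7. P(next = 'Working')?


P(next=Working) = Σᵢ P(now=i)×P(i→Working)
= 2/7×2/7 + 5/7×2/11
= 4/49 + 10/77 = 114/539

P = 114/539 ≈ 0.2115


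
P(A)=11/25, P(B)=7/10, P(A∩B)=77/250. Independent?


P(A)×P(B) = 77/250
P(A∩B) = 77/250
Equal ✓ → Independent

Yes, independent


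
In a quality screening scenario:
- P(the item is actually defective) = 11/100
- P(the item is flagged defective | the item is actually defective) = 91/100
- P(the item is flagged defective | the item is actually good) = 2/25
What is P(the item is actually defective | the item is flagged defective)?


Using Bayes' theorem:
P(A|B) = P(B|A)·P(A) / P(B)

P(the item is flagged defective) = 91/100 × 11/100 + 2/25 × 89/100
= 1001/10000 + 89/1250 = 1713/10000

P(the item is actually defective|the item is flagged defective) = (1001/10000) / (1713/10000) = 1001/1713

P(the item is actually defective|the item is flagged defective) = 1001/1713 ≈ 58.44%


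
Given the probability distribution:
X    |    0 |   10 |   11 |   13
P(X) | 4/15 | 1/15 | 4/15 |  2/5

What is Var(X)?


E[X] = 44/5
E[X²] = 1598/15
Var(X) = E[X²] - (E[X])² = 1598/15 - 1936/25 = 2182/75

Var(X) = 2182/75 ≈ 29.0933


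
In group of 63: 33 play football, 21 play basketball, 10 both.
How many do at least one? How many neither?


|A∪B| = 33+21-10 = 44
Neither = 63-44 = 19

At least one: 44; Neither: 19


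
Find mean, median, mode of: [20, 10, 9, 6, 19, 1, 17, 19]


Sorted: [1, 6, 9, 10, 17, 19, 19, 20]
Mean = 101/8
Median = 27/2
Freq: {20: 1, 10: 1, 9: 1, 6: 1, 19: 2, 1: 1, 17: 1}
Mode: [19]

Mean=101/8, Median=27/2, Mode=19


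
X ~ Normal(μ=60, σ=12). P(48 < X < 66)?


z₁=(48-60)/12=-1.0, z₂=(66-60)/12=0.5
P = Φ(0.5) - Φ(-1.0) = 0.691462 - 0.158655 = 0.532807 ≈ 0.5328

P(48 < X < 66) ≈ 0.5328


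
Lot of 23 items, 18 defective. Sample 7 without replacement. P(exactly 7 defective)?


Hypergeometric: C(18,7)×C(5,0)/C(23,7)
= 31824×1/245157 = 624/4807

P(X=7) = 624/4807 ≈ 12.98%


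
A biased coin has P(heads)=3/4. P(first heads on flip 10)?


Geometric: P(X=10) = (1-p)^(k-1)×p = (1/4)^9×3/4 = 3/1048576

P(X=10) = 3/1048576 ≈ 0.00%


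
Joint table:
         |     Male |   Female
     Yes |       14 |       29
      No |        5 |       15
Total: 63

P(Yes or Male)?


P(Yes∨Male) = P(Yes) + P(Male) - P(Yes∧Male)
= (43 + 19 - 14)/63 = 48/63 = 16/21

P = 16/21 ≈ 76.19%


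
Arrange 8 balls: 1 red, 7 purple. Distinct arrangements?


8!/(1!×7!) = 8

8


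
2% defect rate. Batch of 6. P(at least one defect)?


P(all good) = (49/50)^6 = 13841287201/15625000000
P(≥1 defect) = 1783712799/15625000000

P = 1783712799/15625000000 ≈ 11.42%


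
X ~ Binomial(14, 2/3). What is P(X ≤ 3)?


P(X ≤ 3) = Σ P(X=i) for i=0..3
P(X=0) = 1/4782969
P(X=1) = 28/4782969
P(X=2) = 364/4782969
P(X=3) = 2912/4782969
Sum = 3305/4782969

P(X ≤ 3) = 3305/4782969 ≈ 0.07%


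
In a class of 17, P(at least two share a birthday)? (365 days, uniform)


P(all different) = Π(365-i)/365 for i=0..16
= 0.684992
P(match) = 1 - 0.684992 = 0.315008

P ≈ 0.3150 ≈ 31.50%


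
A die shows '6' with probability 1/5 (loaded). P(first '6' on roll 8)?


Geometric: P(X=8) = (1-p)^(k-1)×p = (4/5)^7×1/5 = 16384/390625

P(X=8) = 16384/390625 ≈ 4.19%


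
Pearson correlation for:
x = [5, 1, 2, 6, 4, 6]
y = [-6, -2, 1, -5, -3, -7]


n=6, Σx=24, Σy=-22, Σxy=-114, Σx²=118, Σy²=124
r = (6×(-114) - 24×(-22))/√((6×118 - 24²)(6×124 - (-22)²))
= -156/√(132×260) = -156/√34320 ≈ -156/185.2566 ≈ -0.8421

r ≈ -0.8421


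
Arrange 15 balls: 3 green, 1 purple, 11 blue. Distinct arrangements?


15!/(3!×1!×11!) = 5460

5460


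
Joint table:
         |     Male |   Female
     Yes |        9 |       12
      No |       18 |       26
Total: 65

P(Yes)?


P(Yes) = (9+12)/65 = 21/65

P(Yes) = 21/65 ≈ 32.31%


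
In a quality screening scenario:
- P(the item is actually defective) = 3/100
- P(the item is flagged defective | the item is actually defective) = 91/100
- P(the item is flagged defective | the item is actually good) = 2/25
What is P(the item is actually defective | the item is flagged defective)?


Using Bayes' theorem:
P(A|B) = P(B|A)·P(A) / P(B)

P(the item is flagged defective) = 91/100 × 3/100 + 2/25 × 97/100
= 273/10000 + 97/1250 = 1049/10000

P(the item is actually defective|the item is flagged defective) = (273/10000) / (1049/10000) = 273/1049

P(the item is actually defective|the item is flagged defective) = 273/1049 ≈ 26.02%


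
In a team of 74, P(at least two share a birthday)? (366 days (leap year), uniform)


P(all different) = Π(366-i)/366 for i=0..73
= 0.000360
P(match) = 1 - 0.000360 = 0.999640

P ≈ 0.9996 ≈ 99.96%


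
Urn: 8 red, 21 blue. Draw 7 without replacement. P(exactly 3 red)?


Hypergeometric: C(8,3)×C(21,4)/C(29,7)
= 56×5985/1560780 = 1862/8671

P(X=3) = 1862/8671 ≈ 21.47%


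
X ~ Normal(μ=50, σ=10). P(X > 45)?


z = (45-50)/10 = -0.5
P(X > 45) = 1 - P(Z ≤ -0.5) = 1 - 0.3085 = 0.6915

P(X > 45) ≈ 0.6915


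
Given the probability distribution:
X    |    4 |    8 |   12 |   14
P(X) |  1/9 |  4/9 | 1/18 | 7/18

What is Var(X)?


E[X] = 91/9
E[X²] = 1030/9
Var(X) = E[X²] - (E[X])² = 1030/9 - 8281/81 = 989/81

Var(X) = 989/81 ≈ 12.2099


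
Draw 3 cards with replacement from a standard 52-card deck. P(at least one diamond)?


P(not a diamond) = 39/52 = 3/4
P(none in 3 draws) = (3/4)^3 = 27/64
P(≥1 diamond) = 1 - 27/64 = 37/64

P = 37/64 ≈ 57.81%


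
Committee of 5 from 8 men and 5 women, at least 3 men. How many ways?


Count by #men:
  3M,2W: C(8,3)×C(5,2)=560
  4M,1W: C(8,4)×C(5,1)=350
  5M,0W: C(8,5)×C(5,0)=56
Total = 966

966


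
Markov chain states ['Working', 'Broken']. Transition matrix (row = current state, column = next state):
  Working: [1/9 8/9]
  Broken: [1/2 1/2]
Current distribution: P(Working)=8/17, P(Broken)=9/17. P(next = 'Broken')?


P(next=Broken) = Σᵢ P(now=i)×P(i→Broken)
= 8/17×8/9 + 9/17×1/2
= 64/153 + 9/34 = 209/306

P = 209/306 ≈ 0.6830


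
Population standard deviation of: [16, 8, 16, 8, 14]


Mean = 62/5
  (16-62/5)²=324/25
  (8-62/5)²=484/25
  (16-62/5)²=324/25
  (8-62/5)²=484/25
  (14-62/5)²=64/25
Σ(x-μ)² = 336/5
σ² = (336/5)/5 = 336/25

σ = √(336/25) ≈ 3.6661


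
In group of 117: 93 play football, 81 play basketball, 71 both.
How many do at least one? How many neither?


|A∪B| = 93+81-71 = 103
Neither = 117-103 = 14

At least one: 103; Neither: 14


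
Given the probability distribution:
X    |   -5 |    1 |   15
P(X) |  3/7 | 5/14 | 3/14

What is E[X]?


E[X] = Σ x·P(X=x)
= (-5)×(3/7) + (1)×(5/14) + (15)×(3/14)
= 10/7

E[X] = 10/7


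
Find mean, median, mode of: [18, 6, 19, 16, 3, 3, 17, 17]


Sorted: [3, 3, 6, 16, 17, 17, 18, 19]
Mean = 99/8
Median = 33/2
Freq: {18: 1, 6: 1, 19: 1, 16: 1, 3: 2, 17: 2}
Mode: [3, 17]

Mean=99/8, Median=33/2, Mode=[3, 17]


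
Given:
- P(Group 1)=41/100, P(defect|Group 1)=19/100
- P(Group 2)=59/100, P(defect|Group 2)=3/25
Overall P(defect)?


P(B) = Σ P(B|Aᵢ)×P(Aᵢ)
  19/100×41/100 = 779/10000
  3/25×59/100 = 177/2500
Sum = 1487/10000

P(defect) = 1487/10000 ≈ 14.87%


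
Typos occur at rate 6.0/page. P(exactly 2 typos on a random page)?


Poisson(λ=6.0): P(X=2) = e^(-λ)×λ^k/k!
= e^(-6.0) × 6.0^2 / 2!
≈ 0.002478752177 × 36 / 2 ≈ 0.044618

P(X=2) ≈ 0.044618 ≈ 4.46%


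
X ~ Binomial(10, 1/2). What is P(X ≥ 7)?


P(X ≥ 7) = Σ P(X=i) for i=7..10
P(X=7) = 15/128
P(X=8) = 45/1024
P(X=9) = 5/512
P(X=10) = 1/1024
Sum = 11/64

P(X ≥ 7) = 11/64 ≈ 17.19%


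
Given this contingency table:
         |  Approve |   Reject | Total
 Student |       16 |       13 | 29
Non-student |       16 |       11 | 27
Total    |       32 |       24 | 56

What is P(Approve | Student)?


P(Approve | Student) = 16/(16+13) = 16/29

P(Approve|Student) = 16/29 ≈ 55.17%


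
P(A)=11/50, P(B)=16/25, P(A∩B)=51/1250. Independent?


P(A)×P(B) = 88/625
P(A∩B) = 51/1250
Not equal → NOT independent

No, not independent


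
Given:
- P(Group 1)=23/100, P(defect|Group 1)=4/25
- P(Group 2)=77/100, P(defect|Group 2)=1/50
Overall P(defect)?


P(B) = Σ P(B|Aᵢ)×P(Aᵢ)
  4/25×23/100 = 23/625
  1/50×77/100 = 77/5000
Sum = 261/5000

P(defect) = 261/5000 ≈ 5.22%


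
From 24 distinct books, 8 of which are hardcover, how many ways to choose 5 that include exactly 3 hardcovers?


Choose 3 of the 8 hardcovers and 2 of the other 16 books:
C(8,3)×C(16,2) = 56×120 = 6720

6720


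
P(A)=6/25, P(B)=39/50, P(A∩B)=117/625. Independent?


P(A)×P(B) = 117/625
P(A∩B) = 117/625
Equal ✓ → Independent

Yes, independent


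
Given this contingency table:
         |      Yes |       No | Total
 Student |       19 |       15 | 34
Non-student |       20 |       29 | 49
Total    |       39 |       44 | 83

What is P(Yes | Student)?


P(Yes | Student) = 19/(19+15) = 19/34

P(Yes|Student) = 19/34 ≈ 55.88%


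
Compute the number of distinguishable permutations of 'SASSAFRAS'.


Letters: 9, freq: {'S': 4, 'A': 3, 'F': 1, 'R': 1}
9!/(4!×3!×1!×1!) = 362880/144 = 2520

2520


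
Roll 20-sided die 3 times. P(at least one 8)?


P(no 8)^3 = (19/20)^3 = 6859/8000
P(≥1) = 1 - 6859/8000 = 1141/8000

P = 1141/8000 ≈ 14.26%


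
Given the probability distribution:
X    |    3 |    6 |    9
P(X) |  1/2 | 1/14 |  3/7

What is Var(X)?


E[X] = 81/14
E[X²] = 585/14
Var(X) = E[X²] - (E[X])² = 585/14 - 6561/196 = 1629/196

Var(X) = 1629/196 ≈ 8.3112


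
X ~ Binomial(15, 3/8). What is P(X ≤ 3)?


P(X ≤ 3) = Σ P(X=i) for i=0..3
P(X=0) = 30517578125/35184372088832
P(X=1) = 274658203125/35184372088832
P(X=2) = 1153564453125/35184372088832
P(X=3) = 2999267578125/35184372088832
Sum = 1114501953125/8796093022208

P(X ≤ 3) = 1114501953125/8796093022208 ≈ 12.67%


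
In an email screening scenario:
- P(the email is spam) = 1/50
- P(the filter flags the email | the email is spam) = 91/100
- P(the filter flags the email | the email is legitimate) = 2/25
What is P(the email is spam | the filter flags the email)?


Using Bayes' theorem:
P(A|B) = P(B|A)·P(A) / P(B)

P(the filter flags the email) = 91/100 × 1/50 + 2/25 × 49/50
= 91/5000 + 49/625 = 483/5000

P(the email is spam|the filter flags the email) = (91/5000) / (483/5000) = 13/69

P(the email is spam|the filter flags the email) = 13/69 ≈ 18.84%


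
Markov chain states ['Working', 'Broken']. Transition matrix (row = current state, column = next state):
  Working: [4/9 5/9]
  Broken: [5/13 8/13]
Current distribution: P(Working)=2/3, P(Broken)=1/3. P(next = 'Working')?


P(next=Working) = Σᵢ P(now=i)×P(i→Working)
= 2/3×4/9 + 1/3×5/13
= 8/27 + 5/39 = 149/351

P = 149/351 ≈ 0.4245


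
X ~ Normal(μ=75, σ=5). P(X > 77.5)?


z = (77.5-75)/5 = 0.5
P(X > 77.5) = 1 - P(Z ≤ 0.5) = 1 - 0.6915 = 0.3085

P(X > 77.5) ≈ 0.3085


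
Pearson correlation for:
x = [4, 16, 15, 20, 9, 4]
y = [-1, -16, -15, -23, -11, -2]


n=6, Σx=68, Σy=-68, Σxy=-1052, Σx²=994, Σy²=1136
r = (6×(-1052) - 68×(-68))/√((6×994 - 68²)(6×1136 - (-68)²))
= -1688/√(1340×2192) = -1688/√2937280 ≈ -1688/1713.8495 ≈ -0.9849

r ≈ -0.9849


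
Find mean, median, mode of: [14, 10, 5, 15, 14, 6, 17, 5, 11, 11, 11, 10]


Sorted: [5, 5, 6, 10, 10, 11, 11, 11, 14, 14, 15, 17]
Mean = 129/12 = 43/4
Median = 11
Freq: {14: 2, 10: 2, 5: 2, 15: 1, 6: 1, 17: 1, 11: 3}
Mode: [11]

Mean=43/4, Median=11, Mode=11


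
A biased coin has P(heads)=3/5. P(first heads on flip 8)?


Geometric: P(X=8) = (1-p)^(k-1)×p = (2/5)^7×3/5 = 384/390625

P(X=8) = 384/390625 ≈ 0.10%


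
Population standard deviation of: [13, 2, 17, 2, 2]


Mean = 36/5
  (13-36/5)²=841/25
  (2-36/5)²=676/25
  (17-36/5)²=2401/25
  (2-36/5)²=676/25
  (2-36/5)²=676/25
Σ(x-μ)² = 1054/5
σ² = (1054/5)/5 = 1054/25

σ = √(1054/25) ≈ 6.4931


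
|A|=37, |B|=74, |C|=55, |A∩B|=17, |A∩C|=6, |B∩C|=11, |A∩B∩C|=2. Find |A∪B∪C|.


|A∪B∪C| = 37+74+55-17-6-11+2 = 134

|A∪B∪C| = 134


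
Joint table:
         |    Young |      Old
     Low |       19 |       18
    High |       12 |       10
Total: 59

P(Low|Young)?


P(Low|Young) = 19/(19+12) = 19/31

P = 19/31 ≈ 61.29%


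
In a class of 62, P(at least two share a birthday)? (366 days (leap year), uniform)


P(all different) = Π(366-i)/366 for i=0..61
= 0.004156
P(match) = 1 - 0.004156 = 0.995844

P ≈ 0.9958 ≈ 99.58%


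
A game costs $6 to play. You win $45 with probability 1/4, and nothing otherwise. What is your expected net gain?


E[gain] = (45-6)×1/4 + (-6)×3/4
= 39/4 - 9/2 = 21/4

Expected net gain = $21/4 ≈ $5.25


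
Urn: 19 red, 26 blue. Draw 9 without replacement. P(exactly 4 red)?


Hypergeometric: C(19,4)×C(26,5)/C(45,9)
= 3876×65780/886163135 = 18768/65231

P(X=4) = 18768/65231 ≈ 28.77%


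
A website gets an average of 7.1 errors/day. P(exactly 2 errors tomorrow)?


Poisson(λ=7.1): P(X=2) = e^(-λ)×λ^k/k!
= e^(-7.1) × 7.1^2 / 2!
≈ 0.0008251049233 × 50.41 / 2 ≈ 0.020797

P(X=2) ≈ 0.020797 ≈ 2.08%


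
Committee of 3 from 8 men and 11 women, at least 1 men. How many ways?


Count by #men:
  1M,2W: C(8,1)×C(11,2)=440
  2M,1W: C(8,2)×C(11,1)=308
  3M,0W: C(8,3)×C(11,0)=56
Total = 804

804


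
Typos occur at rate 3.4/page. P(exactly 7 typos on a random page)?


Poisson(λ=3.4): P(X=7) = e^(-λ)×λ^k/k!
= e^(-3.4) × 3.4^7 / 7!
≈ 0.03337326996 × 5252.3350144 / 5040 ≈ 0.034779

P(X=7) ≈ 0.034779 ≈ 3.48%
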